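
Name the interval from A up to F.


Letter names: A → F spans 6 letter names → a 6th
Semitones: A → F = 8 half-steps
A 6th of 8 semitones is a minor 6th
= minor 6th


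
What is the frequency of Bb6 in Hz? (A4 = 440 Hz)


Let's work it out.
f = 440 × 2^(n/12) where n = semitones from A4
Bb6: 25 semitones from A4
f = 440 × 2^(25/12)
f = 1864.66 Hz


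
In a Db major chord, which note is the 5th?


Major triad = root + major 3rd (4 semitones) + perfect 5th (7 semitones)
A triad on Db stacks thirds, so the chord tones use letter names D-F-A
Root: Db
Major 3rd above Db: F
Perfect 5th above Db: Ab
The 5th = Ab


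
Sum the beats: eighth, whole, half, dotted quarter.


Beat values:
  eighth = 0.5 beats
  whole = 4 beats
  half = 2 beats
  dotted quarter = 1.5 beats
Sum = 0.5 + 4 + 2 + 1.5
= 8 beats


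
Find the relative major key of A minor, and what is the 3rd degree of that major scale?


Step by step:
The relative major shares the key signature and is a minor 3rd above the minor tonic
A minor 3rd above A is C
→ relative major of A minor is C major
C major scale: C D E F G A B
= C major; 3rd degree = E


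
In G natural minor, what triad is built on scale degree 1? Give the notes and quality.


G natural minor scale: G A Bb C D Eb F
Diatonic triad on degree 1 stacks scale notes 1, 3, 5: G Bb D
G→Bb = 3 semitones; G→D = 7 semitones → minor triad
= G Bb D (minor)


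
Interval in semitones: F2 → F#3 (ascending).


Absolute semitone position = octave×12 + chromatic position
F2: 2×12 + 5 = 29
F#3: 3×12 + 6 = 42
Difference = 42 - 29 = 13
= 13 semitones


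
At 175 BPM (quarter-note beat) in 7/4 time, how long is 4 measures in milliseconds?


Solution.
Quarter-note beat duration = 60000 / 175 ms
Beats per measure (7/4) = 7
One measure = 7 × 60000 / 175 = 420000 / 175 ms
4 measures = 4 × 420000 / 175 = 1680000 / 175
= 9600.0 ms


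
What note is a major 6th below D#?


Reasoning:
A 6th spans 6 letter names, so from D we land on F
A major 6th = 9 semitones below D#
Spell F at that pitch: F#
= F#


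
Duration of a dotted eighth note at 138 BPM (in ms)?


Let's work it out.
One quarter-note beat = 60000 / BPM = 60000 / 138 ms
Dotted eighth note = 3/4 × quarter note
Duration = 3/4 × 60000 / 138 = 45000 / 138
= 326.1 ms


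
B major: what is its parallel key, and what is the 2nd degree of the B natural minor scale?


Let's work it out.
Parallel keys share the same tonic but differ in mode
B major → parallel is B minor
B natural minor scale: B C# D E F# G A
= B minor; 2nd degree = C#


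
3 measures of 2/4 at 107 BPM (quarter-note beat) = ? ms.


Working:
Quarter-note beat duration = 60000 / 107 ms
Beats per measure (2/4) = 2
One measure = 2 × 60000 / 107 = 120000 / 107 ms
3 measures = 3 × 120000 / 107 = 360000 / 107
= 3364.5 ms


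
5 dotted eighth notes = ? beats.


Base eighth note = 1/2 beats
Dot 1 adds half the previous value: +1/4
One dotted eighth = 1/2 + 1/4 = 3/4
5 of them = 5 × 3/4 = 15/4
= 15/4 beats


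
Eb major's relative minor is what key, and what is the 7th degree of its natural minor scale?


The relative minor shares the major's key signature and starts on its 6th degree
6th degree = a major 6th above the tonic; a major 6th above Eb is C
→ relative minor of Eb major is C minor
C natural minor scale: C D Eb F G Ab Bb
= C minor; 7th degree = Bb


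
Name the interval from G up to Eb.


Letter names: G → E spans 6 letter names → a 6th
Semitones: G → Eb = 8 half-steps
A 6th of 8 semitones is a minor 6th
= minor 6th


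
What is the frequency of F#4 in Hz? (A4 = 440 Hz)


f = 440 × 2^(n/12) where n = semitones from A4
F#4: -3 semitones from A4
f = 440 × 2^(-3/12)
f = 369.99 Hz


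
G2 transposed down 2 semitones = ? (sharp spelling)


Reasoning:
G2: chromatic position 7 in octave 2 → absolute = 2×12 + 7 = 31
Transpose down 2: 31 - 2 = 29
29 = 2×12 + 5 → F in octave 2
Result = F2


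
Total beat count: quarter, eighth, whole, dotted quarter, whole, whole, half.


Step by step:
Beat values:
  quarter = 1 beat
  eighth = 0.5 beats
  whole = 4 beats
  dotted quarter = 1.5 beats
  whole = 4 beats
  whole = 4 beats
  half = 2 beats
Sum = 1 + 0.5 + 4 + 1.5 + 4 + 4 + 2
= 17 beats


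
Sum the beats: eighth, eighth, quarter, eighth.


Reasoning:
Beat values:
  eighth = 0.5 beats
  eighth = 0.5 beats
  quarter = 1 beat
  eighth = 0.5 beats
Sum = 0.5 + 0.5 + 1 + 0.5
= 2.5 beats


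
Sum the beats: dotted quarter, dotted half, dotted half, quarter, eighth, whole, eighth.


Reasoning:
Beat values:
  dotted quarter = 1.5 beats
  dotted half = 3 beats
  dotted half = 3 beats
  quarter = 1 beat
  eighth = 0.5 beats
  whole = 4 beats
  eighth = 0.5 beats
Sum = 1.5 + 3 + 3 + 1 + 0.5 + 4 + 0.5
= 13.5 beats


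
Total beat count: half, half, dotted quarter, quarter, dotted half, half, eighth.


Beat values:
  half = 2 beats
  half = 2 beats
  dotted quarter = 1.5 beats
  quarter = 1 beat
  dotted half = 3 beats
  half = 2 beats
  eighth = 0.5 beats
Sum = 2 + 2 + 1.5 + 1 + 3 + 2 + 0.5
= 12 beats


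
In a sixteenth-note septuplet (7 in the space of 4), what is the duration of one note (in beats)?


Solution.
Septuplet: 7 notes occupy the space of 4 sixteenth notes
Space = 4 × 1/4 = 1 beat
Each septuplet note = 1 / 7 = 1/7 beats
= 1/7 beats


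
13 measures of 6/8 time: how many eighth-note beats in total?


Time signature 6/8: the bottom number 8 means the eighth note gets one count
The top number 6 means 6 eighth-note beats per measure
Total = 6 × 13 measures
= 78 eighth-note beats


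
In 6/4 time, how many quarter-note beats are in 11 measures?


Working:
Time signature 6/4: the bottom number 4 means the quarter note gets one count
The top number 6 means 6 quarter-note beats per measure
Total = 6 × 11 measures
= 66 quarter-note beats


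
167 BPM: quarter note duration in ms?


Let's work it out.
One quarter-note beat = 60000 / BPM = 60000 / 167 ms
Duration = 60000 / 167
= 359.3 ms


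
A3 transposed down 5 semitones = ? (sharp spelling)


A3: chromatic position 9 in octave 3 → absolute = 3×12 + 9 = 45
Transpose down 5: 45 - 5 = 40
40 = 3×12 + 4 → E in octave 3
Result = E3


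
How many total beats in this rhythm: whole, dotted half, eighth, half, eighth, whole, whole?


Beat values:
  whole = 4 beats
  dotted half = 3 beats
  eighth = 0.5 beats
  half = 2 beats
  eighth = 0.5 beats
  whole = 4 beats
  whole = 4 beats
Sum = 4 + 3 + 0.5 + 2 + 0.5 + 4 + 4
= 18 beats


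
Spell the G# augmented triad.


Let's work it out.
Augmented triad = root + major 3rd (4 semitones) + augmented 5th (8 semitones)
A triad on G# stacks thirds, so the chord tones use letter names G-B-D
Root: G#
Major 3rd above G#: B#
Augmented 5th above G#: D##
Chord = G# B# D##


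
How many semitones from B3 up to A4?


Absolute semitone position = octave×12 + chromatic position
B3: 3×12 + 11 = 47
A4: 4×12 + 9 = 57
Difference = 57 - 47 = 10
= 10 semitones


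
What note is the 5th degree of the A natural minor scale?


Reasoning:
Natural minor scale pattern: W-H-W-W-H-W-W (2-1-2-2-1-2-2 semitones)
Starting from A:
  A + 2 semitones → B
  B + 1 semitone → C
  C + 2 semitones → D
  D + 2 semitones → E
  E + 1 semitone → F
  F + 2 semitones → G
  G + 2 semitones → A
Scale: A B C D E F G
Degree 5 = E


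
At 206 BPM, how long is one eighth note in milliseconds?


Let's work it out.
One quarter-note beat = 60000 / BPM = 60000 / 206 ms
Eighth note = 1/2 × quarter note
Duration = 1/2 × 60000 / 206 = 30000 / 206
= 145.6 ms


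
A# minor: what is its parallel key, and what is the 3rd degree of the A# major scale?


Reasoning:
Parallel keys share the same tonic but differ in mode
A# minor → parallel is A# major
A# major scale: A# B# C## D# E# F## G##
= A# major; 3rd degree = C##


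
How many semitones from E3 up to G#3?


Step by step:
Absolute semitone position = octave×12 + chromatic position
E3: 3×12 + 4 = 40
G#3: 3×12 + 8 = 44
Difference = 44 - 40 = 4
= 4 semitones


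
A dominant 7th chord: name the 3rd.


Working:
Dominant 7th chord = root + major 3rd + perfect 5th + minor 7th
Seventh chords stack in thirds, so the letter names are A-C-E-G
Root: A
Major 3rd above A: C#
Perfect 5th above A: E
Minor 7th above A: G
The 3rd = C#


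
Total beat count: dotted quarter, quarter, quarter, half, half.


Beat values:
  dotted quarter = 1.5 beats
  quarter = 1 beat
  quarter = 1 beat
  half = 2 beats
  half = 2 beats
Sum = 1.5 + 1 + 1 + 2 + 2
= 7.5 beats


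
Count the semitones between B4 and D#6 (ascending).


Absolute semitone position = octave×12 + chromatic position
B4: 4×12 + 11 = 59
D#6: 6×12 + 3 = 75
Difference = 75 - 59 = 16
= 16 semitones


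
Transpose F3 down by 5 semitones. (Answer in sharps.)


Step by step:
F3: chromatic position 5 in octave 3 → absolute = 3×12 + 5 = 41
Transpose down 5: 41 - 5 = 36
36 = 3×12 + 0 → C in octave 3
Result = C3


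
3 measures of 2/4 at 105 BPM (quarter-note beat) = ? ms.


Reasoning:
Quarter-note beat duration = 60000 / 105 ms
Beats per measure (2/4) = 2
One measure = 2 × 60000 / 105 = 120000 / 105 ms
3 measures = 3 × 120000 / 105 = 360000 / 105
= 3428.6 ms


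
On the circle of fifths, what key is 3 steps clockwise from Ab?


Solution.
Each clockwise step on the circle of fifths moves up a perfect 5th
From Ab: Ab → Eb → Bb → F
= F


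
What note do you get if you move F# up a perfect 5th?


Reasoning:
perfect 5th: 5 letter names, 7 semitones
Letter: F + 4 → C
Pitch: F# + 7 semitones, spelled as a C → C#
= C#


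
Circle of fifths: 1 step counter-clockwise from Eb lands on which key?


Solution.
Each counter-clockwise step moves down a perfect 5th (= up a perfect 4th)
From Eb: Eb → Ab
= Ab


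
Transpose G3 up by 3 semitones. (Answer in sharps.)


Step by step:
G3: chromatic position 7 in octave 3 → absolute = 3×12 + 7 = 43
Transpose up 3: 43 + 3 = 46
46 = 3×12 + 10 → A# in octave 3
Result = A#3


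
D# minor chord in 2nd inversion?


Let's work it out.
Root position: D# F# A#
2nd inversion: move root and 3rd up an octave
Bass note: A#
Notes (bottom to top) = A# D# F#


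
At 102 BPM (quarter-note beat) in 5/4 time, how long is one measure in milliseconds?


Let's work it out.
Quarter-note beat duration = 60000 / 102 ms
Beats per measure (5/4) = 5
One measure = 5 × 60000 / 102 = 300000 / 102 ms
= 2941.2 ms


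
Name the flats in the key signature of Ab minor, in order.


Reasoning:
Flat minor keys: A(0), D(1), G(2), C(3), F(4), Bb(5), Eb(6), Ab(7)
Ab minor has 7 flats
Order of flats: Bb Eb Ab Db Gb Cb Fb → first 7: Bb, Eb, Ab, Db, Gb, Cb, Fb
= Bb, Eb, Ab, Db, Gb, Cb, Fb


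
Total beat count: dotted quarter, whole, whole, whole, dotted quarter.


Solution.
Beat values:
  dotted quarter = 1.5 beats
  whole = 4 beats
  whole = 4 beats
  whole = 4 beats
  dotted quarter = 1.5 beats
Sum = 1.5 + 4 + 4 + 4 + 1.5
= 15 beats


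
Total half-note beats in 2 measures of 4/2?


Let's work it out.
Time signature 4/2: the bottom number 2 means the half note gets one count
The top number 4 means 4 half-note beats per measure
Total = 4 × 2 measures
= 8 half-note beats


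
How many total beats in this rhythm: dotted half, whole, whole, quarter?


Let's work it out.
Beat values:
  dotted half = 3 beats
  whole = 4 beats
  whole = 4 beats
  quarter = 1 beat
Sum = 3 + 4 + 4 + 1
= 12 beats


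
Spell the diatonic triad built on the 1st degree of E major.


E major scale: E F# G# A B C# D#
Diatonic triad on degree 1 stacks scale notes 1, 3, 5: E G# B
E→G# = 4 semitones; E→B = 7 semitones → major triad
= E G# B (major)


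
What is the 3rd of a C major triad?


Working:
Major triad = root + major 3rd (4 semitones) + perfect 5th (7 semitones)
A triad on C stacks thirds, so the chord tones use letter names C-E-G
Root: C
Major 3rd above C: E
Perfect 5th above C: G
The 3rd = E


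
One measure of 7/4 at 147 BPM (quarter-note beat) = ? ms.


Quarter-note beat duration = 60000 / 147 ms
Beats per measure (7/4) = 7
One measure = 7 × 60000 / 147 = 420000 / 147 ms
= 2857.1 ms


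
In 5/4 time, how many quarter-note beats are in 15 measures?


Working:
Time signature 5/4: the bottom number 4 means the quarter note gets one count
The top number 5 means 5 quarter-note beats per measure
Total = 5 × 15 measures
= 75 quarter-note beats


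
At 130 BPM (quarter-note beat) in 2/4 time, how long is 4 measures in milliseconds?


Step by step:
Quarter-note beat duration = 60000 / 130 ms
Beats per measure (2/4) = 2
One measure = 2 × 60000 / 130 = 120000 / 130 ms
4 measures = 4 × 120000 / 130 = 480000 / 130
= 3692.3 ms


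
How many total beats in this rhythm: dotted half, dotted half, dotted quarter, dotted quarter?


Working:
Beat values:
  dotted half = 3 beats
  dotted half = 3 beats
  dotted quarter = 1.5 beats
  dotted quarter = 1.5 beats
Sum = 3 + 3 + 1.5 + 1.5
= 9 beats


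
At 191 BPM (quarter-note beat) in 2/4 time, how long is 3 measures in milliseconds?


Quarter-note beat duration = 60000 / 191 ms
Beats per measure (2/4) = 2
One measure = 2 × 60000 / 191 = 120000 / 191 ms
3 measures = 3 × 120000 / 191 = 360000 / 191
= 1884.8 ms


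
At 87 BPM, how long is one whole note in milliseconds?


Working:
One quarter-note beat = 60000 / BPM = 60000 / 87 ms
Whole note = 4 × quarter note
Duration = 4 × 60000 / 87 = 240000 / 87
= 2758.6 ms


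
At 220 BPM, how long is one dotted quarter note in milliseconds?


Step by step:
One quarter-note beat = 60000 / BPM = 60000 / 220 ms
Dotted quarter note = 3/2 × quarter note
Duration = 3/2 × 60000 / 220 = 90000 / 220
= 409.1 ms


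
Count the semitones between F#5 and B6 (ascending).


Working:
Absolute semitone position = octave×12 + chromatic position
F#5: 5×12 + 6 = 66
B6: 6×12 + 11 = 83
Difference = 83 - 66 = 17
= 17 semitones


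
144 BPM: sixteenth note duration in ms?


Working:
One quarter-note beat = 60000 / BPM = 60000 / 144 ms
Sixteenth note = 1/4 × quarter note
Duration = 1/4 × 60000 / 144 = 15000 / 144
= 104.2 ms


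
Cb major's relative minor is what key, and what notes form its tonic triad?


The relative minor shares the major's key signature and starts on its 6th degree
6th degree = a major 6th above the tonic; a major 6th above Cb is Ab
→ relative minor of Cb major is Ab minor
Tonic triad of Ab minor = root + minor 3rd + perfect 5th = Ab Cb Eb
= Ab minor; triad = Ab Cb Eb


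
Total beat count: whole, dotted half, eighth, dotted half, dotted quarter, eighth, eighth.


Solution.
Beat values:
  whole = 4 beats
  dotted half = 3 beats
  eighth = 0.5 beats
  dotted half = 3 beats
  dotted quarter = 1.5 beats
  eighth = 0.5 beats
  eighth = 0.5 beats
Sum = 4 + 3 + 0.5 + 3 + 1.5 + 0.5 + 0.5
= 13 beats


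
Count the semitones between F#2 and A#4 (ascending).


Working:
Absolute semitone position = octave×12 + chromatic position
F#2: 2×12 + 6 = 30
A#4: 4×12 + 10 = 58
Difference = 58 - 30 = 28
= 28 semitones


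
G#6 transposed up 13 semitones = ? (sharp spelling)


Step by step:
G#6: chromatic position 8 in octave 6 → absolute = 6×12 + 8 = 80
Transpose up 13: 80 + 13 = 93
93 = 7×12 + 9 → A in octave 7
Result = A7


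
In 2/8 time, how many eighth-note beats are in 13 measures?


Working:
Time signature 2/8: the bottom number 8 means the eighth note gets one count
The top number 2 means 2 eighth-note beats per measure
Total = 2 × 13 measures
= 26 eighth-note beats


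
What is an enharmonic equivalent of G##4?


Let's work it out.
Enharmonic notes sound the same pitch but are spelled with different letter names
G## and A name the same pitch class
= A4


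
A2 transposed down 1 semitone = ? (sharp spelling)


A2: chromatic position 9 in octave 2 → absolute = 2×12 + 9 = 33
Transpose down 1: 33 - 1 = 32
32 = 2×12 + 8 → G# in octave 2
Result = G#2


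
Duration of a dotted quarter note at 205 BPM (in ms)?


One quarter-note beat = 60000 / BPM = 60000 / 205 ms
Dotted quarter note = 3/2 × quarter note
Duration = 3/2 × 60000 / 205 = 90000 / 205
= 439.0 ms


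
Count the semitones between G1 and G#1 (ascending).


Solution.
Absolute semitone position = octave×12 + chromatic position
G1: 1×12 + 7 = 19
G#1: 1×12 + 8 = 20
Difference = 20 - 19 = 1
= 1 semitone


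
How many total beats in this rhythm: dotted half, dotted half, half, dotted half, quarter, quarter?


Step by step:
Beat values:
  dotted half = 3 beats
  dotted half = 3 beats
  half = 2 beats
  dotted half = 3 beats
  quarter = 1 beat
  quarter = 1 beat
Sum = 3 + 3 + 2 + 3 + 1 + 1
= 13 beats


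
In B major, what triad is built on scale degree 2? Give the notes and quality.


Reasoning:
B major scale: B C# D# E F# G# A#
Diatonic triad on degree 2 stacks scale notes 2, 4, 6: C# E G#
C#→E = 3 semitones; C#→G# = 7 semitones → minor triad
= C# E G# (minor)


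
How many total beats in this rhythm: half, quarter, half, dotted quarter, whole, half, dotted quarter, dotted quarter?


Beat values:
  half = 2 beats
  quarter = 1 beat
  half = 2 beats
  dotted quarter = 1.5 beats
  whole = 4 beats
  half = 2 beats
  dotted quarter = 1.5 beats
  dotted quarter = 1.5 beats
Sum = 2 + 1 + 2 + 1.5 + 4 + 2 + 1.5 + 1.5
= 15.5 beats


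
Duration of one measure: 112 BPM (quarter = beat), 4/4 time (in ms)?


Working:
Quarter-note beat duration = 60000 / 112 ms
Beats per measure (4/4) = 4
One measure = 4 × 60000 / 112 = 240000 / 112 ms
= 2142.9 ms


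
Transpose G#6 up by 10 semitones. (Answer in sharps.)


Working:
G#6: chromatic position 8 in octave 6 → absolute = 6×12 + 8 = 80
Transpose up 10: 80 + 10 = 90
90 = 7×12 + 6 → F# in octave 7
Result = F#7


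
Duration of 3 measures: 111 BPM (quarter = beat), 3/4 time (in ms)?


Solution.
Quarter-note beat duration = 60000 / 111 ms
Beats per measure (3/4) = 3
One measure = 3 × 60000 / 111 = 180000 / 111 ms
3 measures = 3 × 180000 / 111 = 540000 / 111
= 4864.9 ms


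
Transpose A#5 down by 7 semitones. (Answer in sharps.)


Solution.
A#5: chromatic position 10 in octave 5 → absolute = 5×12 + 10 = 70
Transpose down 7: 70 - 7 = 63
63 = 5×12 + 3 → D# in octave 5
Result = D#5


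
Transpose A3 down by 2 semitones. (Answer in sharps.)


Reasoning:
A3: chromatic position 9 in octave 3 → absolute = 3×12 + 9 = 45
Transpose down 2: 45 - 2 = 43
43 = 3×12 + 7 → G in octave 3
Result = G3


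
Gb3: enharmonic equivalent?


Enharmonic notes sound the same pitch but are spelled with different letter names
Gb and F# name the same pitch class
= F#3


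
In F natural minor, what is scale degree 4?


Let's work it out.
Natural minor scale pattern: W-H-W-W-H-W-W (2-1-2-2-1-2-2 semitones)
Starting from F:
  F + 2 semitones → G
  G + 1 semitone → Ab
  Ab + 2 semitones → Bb
  Bb + 2 semitones → C
  C + 1 semitone → Db
  Db + 2 semitones → Eb
  Eb + 2 semitones → F
Scale: F G Ab Bb C Db Eb
Degree 4 = Bb


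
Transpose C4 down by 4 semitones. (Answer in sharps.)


Reasoning:
C4: chromatic position 0 in octave 4 → absolute = 4×12 + 0 = 48
Transpose down 4: 48 - 4 = 44
44 = 3×12 + 8 → G# in octave 3
Result = G#3


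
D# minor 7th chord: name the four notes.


Reasoning:
Minor 7th chord = root + minor 3rd + perfect 5th + minor 7th
Seventh chords stack in thirds, so the letter names are D-F-A-C
Root: D#
Minor 3rd above D#: F#
Perfect 5th above D#: A#
Minor 7th above D#: C#
Chord = D# F# A# C#


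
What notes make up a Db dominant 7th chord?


Dominant 7th chord = root + major 3rd + perfect 5th + minor 7th
Seventh chords stack in thirds, so the letter names are D-F-A-C
Root: Db
Major 3rd above Db: F
Perfect 5th above Db: Ab
Minor 7th above Db: Cb
Chord = Db F Ab Cb


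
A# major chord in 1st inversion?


Root position: A# C## E#
1st inversion: move root up an octave
Bass note: C##
Notes (bottom to top) = C## E# A#


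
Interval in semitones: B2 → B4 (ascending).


Working:
Absolute semitone position = octave×12 + chromatic position
B2: 2×12 + 11 = 35
B4: 4×12 + 11 = 59
Difference = 59 - 35 = 24
= 24 semitones


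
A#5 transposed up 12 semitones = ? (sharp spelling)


A#5: chromatic position 10 in octave 5 → absolute = 5×12 + 10 = 70
Transpose up 12: 70 + 12 = 82
82 = 6×12 + 10 → A# in octave 6
Result = A#6


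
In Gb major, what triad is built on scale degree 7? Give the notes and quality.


Gb major scale: Gb Ab Bb Cb Db Eb F
Diatonic triad on degree 7 stacks scale notes 7, 2, 4: F Ab Cb
F→Ab = 3 semitones; F→Cb = 6 semitones → diminished triad
= F Ab Cb (diminished)


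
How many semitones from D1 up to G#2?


Absolute semitone position = octave×12 + chromatic position
D1: 1×12 + 2 = 14
G#2: 2×12 + 8 = 32
Difference = 32 - 14 = 18
= 18 semitones


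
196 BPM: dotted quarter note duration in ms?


Working:
One quarter-note beat = 60000 / BPM = 60000 / 196 ms
Dotted quarter note = 3/2 × quarter note
Duration = 3/2 × 60000 / 196 = 90000 / 196
= 459.2 ms


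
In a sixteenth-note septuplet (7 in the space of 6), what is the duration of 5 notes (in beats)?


Step by step:
Septuplet: 7 notes occupy the space of 6 sixteenth notes
Space = 6 × 1/4 = 3/2 beats
Each septuplet note = 3/2 / 7 = 3/14 beats
5 notes = 5 × 3/14 = 15/14
= 15/14 beats


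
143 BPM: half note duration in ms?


Solution.
One quarter-note beat = 60000 / BPM = 60000 / 143 ms
Half note = 2 × quarter note
Duration = 2 × 60000 / 143 = 120000 / 143
= 839.2 ms


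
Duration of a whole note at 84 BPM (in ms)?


Working:
One quarter-note beat = 60000 / BPM = 60000 / 84 ms
Whole note = 4 × quarter note
Duration = 4 × 60000 / 84 = 240000 / 84
= 2857.1 ms


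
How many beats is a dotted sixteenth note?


Base sixteenth note = 1/4 beats
Dot 1 adds half the previous value: +1/8
One dotted sixteenth = 1/4 + 1/8 = 3/8
= 3/8 beats


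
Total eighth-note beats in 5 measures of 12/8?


Time signature 12/8: the bottom number 8 means the eighth note gets one count
The top number 12 means 12 eighth-note beats per measure
Total = 12 × 5 measures
= 60 eighth-note beats


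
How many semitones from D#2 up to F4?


Reasoning:
Absolute semitone position = octave×12 + chromatic position
D#2: 2×12 + 3 = 27
F4: 4×12 + 5 = 53
Difference = 53 - 27 = 26
= 26 semitones


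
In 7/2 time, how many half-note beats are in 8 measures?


Step by step:
Time signature 7/2: the bottom number 2 means the half note gets one count
The top number 7 means 7 half-note beats per measure
Total = 7 × 8 measures
= 56 half-note beats


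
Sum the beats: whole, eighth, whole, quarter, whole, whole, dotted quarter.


Reasoning:
Beat values:
  whole = 4 beats
  eighth = 0.5 beats
  whole = 4 beats
  quarter = 1 beat
  whole = 4 beats
  whole = 4 beats
  dotted quarter = 1.5 beats
Sum = 4 + 0.5 + 4 + 1 + 4 + 4 + 1.5
= 19 beats


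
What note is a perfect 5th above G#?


A 5th spans 5 letter names, so from G we land on D
A perfect 5th = 7 semitones above G#
Spell D at that pitch: D#
= D#


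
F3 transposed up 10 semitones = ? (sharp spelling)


Solution.
F3: chromatic position 5 in octave 3 → absolute = 3×12 + 5 = 41
Transpose up 10: 41 + 10 = 51
51 = 4×12 + 3 → D# in octave 4
Result = D#4


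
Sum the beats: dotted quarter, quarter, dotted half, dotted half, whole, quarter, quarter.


Beat values:
  dotted quarter = 1.5 beats
  quarter = 1 beat
  dotted half = 3 beats
  dotted half = 3 beats
  whole = 4 beats
  quarter = 1 beat
  quarter = 1 beat
Sum = 1.5 + 1 + 3 + 3 + 4 + 1 + 1
= 14.5 beats


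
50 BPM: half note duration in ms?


Solution.
One quarter-note beat = 60000 / BPM = 60000 / 50 ms
Half note = 2 × quarter note
Duration = 2 × 60000 / 50 = 120000 / 50
= 2400.0 ms


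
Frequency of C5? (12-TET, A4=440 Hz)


f = 440 × 2^(n/12) where n = semitones from A4
C5: 3 semitones from A4
f = 440 × 2^(3/12)
f = 523.25 Hz


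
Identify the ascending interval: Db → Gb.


Letter names: D → G spans 4 letter names → a 4th
Semitones: Db → Gb = 5 half-steps
A 4th of 5 semitones is a perfect 4th
= perfect 4th


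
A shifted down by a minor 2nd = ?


minor 2nd: 2 letter names, 1 semitones
Letter: A - 1 → G
Pitch: A - 1 semitones, spelled as a G → G#
= G#


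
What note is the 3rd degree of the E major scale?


Major scale pattern: W-W-H-W-W-W-H (2-2-1-2-2-2-1 semitones)
Starting from E:
  E + 2 semitones → F#
  F# + 2 semitones → G#
  G# + 1 semitone → A
  A + 2 semitones → B
  B + 2 semitones → C#
  C# + 2 semitones → D#
  D# + 1 semitone → E
Scale: E F# G# A B C# D#
Degree 3 = G#


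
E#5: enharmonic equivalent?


Step by step:
Enharmonic notes sound the same pitch but are spelled with different letter names
E# and F name the same pitch class
= F5


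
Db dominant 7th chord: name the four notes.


Dominant 7th chord = root + major 3rd + perfect 5th + minor 7th
Seventh chords stack in thirds, so the letter names are D-F-A-C
Root: Db
Major 3rd above Db: F
Perfect 5th above Db: Ab
Minor 7th above Db: Cb
Chord = Db F Ab Cb


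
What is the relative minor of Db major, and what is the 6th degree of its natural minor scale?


Reasoning:
The relative minor shares the major's key signature and starts on its 6th degree
6th degree = a major 6th above the tonic; a major 6th above Db is Bb
→ relative minor of Db major is Bb minor
Bb natural minor scale: Bb C Db Eb F Gb Ab
= Bb minor; 6th degree = Gb


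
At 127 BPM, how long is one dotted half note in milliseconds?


Working:
One quarter-note beat = 60000 / BPM = 60000 / 127 ms
Dotted half note = 3 × quarter note
Duration = 3 × 60000 / 127 = 180000 / 127
= 1417.3 ms


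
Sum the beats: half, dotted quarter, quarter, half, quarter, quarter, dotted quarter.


Working:
Beat values:
  half = 2 beats
  dotted quarter = 1.5 beats
  quarter = 1 beat
  half = 2 beats
  quarter = 1 beat
  quarter = 1 beat
  dotted quarter = 1.5 beats
Sum = 2 + 1.5 + 1 + 2 + 1 + 1 + 1.5
= 10 beats


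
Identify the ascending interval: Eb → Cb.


Step by step:
Letter names: E → C spans 6 letter names → a 6th
Semitones: Eb → Cb = 8 half-steps
A 6th of 8 semitones is a minor 6th
= minor 6th


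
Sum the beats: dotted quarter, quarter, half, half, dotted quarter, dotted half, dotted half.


Solution.
Beat values:
  dotted quarter = 1.5 beats
  quarter = 1 beat
  half = 2 beats
  half = 2 beats
  dotted quarter = 1.5 beats
  dotted half = 3 beats
  dotted half = 3 beats
Sum = 1.5 + 1 + 2 + 2 + 1.5 + 3 + 3
= 14 beats


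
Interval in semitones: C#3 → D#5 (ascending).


Working:
Absolute semitone position = octave×12 + chromatic position
C#3: 3×12 + 1 = 37
D#5: 5×12 + 3 = 63
Difference = 63 - 37 = 26
= 26 semitones


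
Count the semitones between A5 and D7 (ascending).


Working:
Absolute semitone position = octave×12 + chromatic position
A5: 5×12 + 9 = 69
D7: 7×12 + 2 = 86
Difference = 86 - 69 = 17
= 17 semitones


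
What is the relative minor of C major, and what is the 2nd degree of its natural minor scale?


Let's work it out.
The relative minor shares the major's key signature and starts on its 6th degree
6th degree = a major 6th above the tonic; a major 6th above C is A
→ relative minor of C major is A minor
A natural minor scale: A B C D E F G
= A minor; 2nd degree = B


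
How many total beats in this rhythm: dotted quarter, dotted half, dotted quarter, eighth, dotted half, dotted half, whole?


Let's work it out.
Beat values:
  dotted quarter = 1.5 beats
  dotted half = 3 beats
  dotted quarter = 1.5 beats
  eighth = 0.5 beats
  dotted half = 3 beats
  dotted half = 3 beats
  whole = 4 beats
Sum = 1.5 + 3 + 1.5 + 0.5 + 3 + 3 + 4
= 16.5 beats


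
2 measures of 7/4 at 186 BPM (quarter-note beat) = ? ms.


Solution.
Quarter-note beat duration = 60000 / 186 ms
Beats per measure (7/4) = 7
One measure = 7 × 60000 / 186 = 420000 / 186 ms
2 measures = 2 × 420000 / 186 = 840000 / 186
= 4516.1 ms


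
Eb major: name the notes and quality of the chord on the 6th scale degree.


Let's work it out.
Eb major scale: Eb F G Ab Bb C D
Diatonic triad on degree 6 stacks scale notes 6, 1, 3: C Eb G
C→Eb = 3 semitones; C→G = 7 semitones → minor triad
= C Eb G (minor)


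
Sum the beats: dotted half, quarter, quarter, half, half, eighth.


Step by step:
Beat values:
  dotted half = 3 beats
  quarter = 1 beat
  quarter = 1 beat
  half = 2 beats
  half = 2 beats
  eighth = 0.5 beats
Sum = 3 + 1 + 1 + 2 + 2 + 0.5
= 9.5 beats


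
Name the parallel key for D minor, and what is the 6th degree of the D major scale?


Reasoning:
Parallel keys share the same tonic but differ in mode
D minor → parallel is D major
D major scale: D E F# G A B C#
= D major; 6th degree = B


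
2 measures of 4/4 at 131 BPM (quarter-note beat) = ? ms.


Quarter-note beat duration = 60000 / 131 ms
Beats per measure (4/4) = 4
One measure = 4 × 60000 / 131 = 240000 / 131 ms
2 measures = 2 × 240000 / 131 = 480000 / 131
= 3664.1 ms


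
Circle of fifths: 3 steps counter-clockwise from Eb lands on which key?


Working:
Each counter-clockwise step moves down a perfect 5th (= up a perfect 4th)
From Eb: Eb → Ab → Db → F#/Gb
= F#/Gb


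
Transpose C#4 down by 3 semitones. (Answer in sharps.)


Solution.
C#4: chromatic position 1 in octave 4 → absolute = 4×12 + 1 = 49
Transpose down 3: 49 - 3 = 46
46 = 3×12 + 10 → A# in octave 3
Result = A#3


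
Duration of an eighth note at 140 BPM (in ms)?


Reasoning:
One quarter-note beat = 60000 / BPM = 60000 / 140 ms
Eighth note = 1/2 × quarter note
Duration = 1/2 × 60000 / 140 = 30000 / 140
= 214.3 ms


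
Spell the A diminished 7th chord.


Let's work it out.
Diminished 7th chord = root + minor 3rd + diminished 5th + diminished 7th
Seventh chords stack in thirds, so the letter names are A-C-E-G
Root: A
Minor 3rd above A: C
Diminished 5th above A: Eb
Diminished 7th above A: Gb
Chord = A C Eb Gb


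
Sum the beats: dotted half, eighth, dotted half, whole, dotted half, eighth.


Let's work it out.
Beat values:
  dotted half = 3 beats
  eighth = 0.5 beats
  dotted half = 3 beats
  whole = 4 beats
  dotted half = 3 beats
  eighth = 0.5 beats
Sum = 3 + 0.5 + 3 + 4 + 3 + 0.5
= 14 beats


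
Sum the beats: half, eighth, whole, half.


Working:
Beat values:
  half = 2 beats
  eighth = 0.5 beats
  whole = 4 beats
  half = 2 beats
Sum = 2 + 0.5 + 4 + 2
= 8.5 beats


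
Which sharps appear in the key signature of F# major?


Let's work it out.
Sharp major keys follow the circle of fifths: C(0), G(1), D(2), A(3), E(4), B(5), F#(6), C#(7)
F# major has 6 sharps
Order of sharps: F# C# G# D# A# E# B# → first 6: F#, C#, G#, D#, A#, E#
= F#, C#, G#, D#, A#, E#


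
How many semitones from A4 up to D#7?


Let's work it out.
Absolute semitone position = octave×12 + chromatic position
A4: 4×12 + 9 = 57
D#7: 7×12 + 3 = 87
Difference = 87 - 57 = 30
= 30 semitones


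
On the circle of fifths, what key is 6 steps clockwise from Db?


Let's work it out.
Each clockwise step on the circle of fifths moves up a perfect 5th
From Db: Db → Ab → Eb → Bb → F → C → G
= G


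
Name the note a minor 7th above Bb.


Let's work it out.
A 7th spans 7 letter names, so from B we land on A
A minor 7th = 10 semitones above Bb
Spell A at that pitch: Ab
= Ab


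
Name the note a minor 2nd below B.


Reasoning:
A 2nd spans 2 letter names, so from B we land on A
A minor 2nd = 1 semitone below B
Spell A at that pitch: A#
= A#


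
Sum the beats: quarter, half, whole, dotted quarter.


Beat values:
  quarter = 1 beat
  half = 2 beats
  whole = 4 beats
  dotted quarter = 1.5 beats
Sum = 1 + 2 + 4 + 1.5
= 8.5 beats


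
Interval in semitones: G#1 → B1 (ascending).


Working:
Absolute semitone position = octave×12 + chromatic position
G#1: 1×12 + 8 = 20
B1: 1×12 + 11 = 23
Difference = 23 - 20 = 3
= 3 semitones


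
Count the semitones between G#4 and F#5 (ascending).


Absolute semitone position = octave×12 + chromatic position
G#4: 4×12 + 8 = 56
F#5: 5×12 + 6 = 66
Difference = 66 - 56 = 10
= 10 semitones


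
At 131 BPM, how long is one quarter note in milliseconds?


Working:
One quarter-note beat = 60000 / BPM = 60000 / 131 ms
Duration = 60000 / 131
= 458.0 ms


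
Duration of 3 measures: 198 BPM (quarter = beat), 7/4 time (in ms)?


Quarter-note beat duration = 60000 / 198 ms
Beats per measure (7/4) = 7
One measure = 7 × 60000 / 198 = 420000 / 198 ms
3 measures = 3 × 420000 / 198 = 1260000 / 198
= 6363.6 ms


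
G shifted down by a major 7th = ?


Solution.
major 7th: 7 letter names, 11 semitones
Letter: G - 6 → A
Pitch: G - 11 semitones, spelled as an A → Ab
= Ab


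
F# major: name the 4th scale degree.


Working:
Major scale pattern: W-W-H-W-W-W-H (2-2-1-2-2-2-1 semitones)
Starting from F#:
  F# + 2 semitones → G#
  G# + 2 semitones → A#
  A# + 1 semitone → B
  B + 2 semitones → C#
  C# + 2 semitones → D#
  D# + 2 semitones → E#
  E# + 1 semitone → F#
Scale: F# G# A# B C# D# E#
Degree 4 = B


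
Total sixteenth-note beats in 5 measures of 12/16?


Time signature 12/16: the bottom number 16 means the sixteenth note gets one count
The top number 12 means 12 sixteenth-note beats per measure
Total = 12 × 5 measures
= 60 sixteenth-note beats


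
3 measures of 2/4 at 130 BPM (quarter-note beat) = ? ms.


Reasoning:
Quarter-note beat duration = 60000 / 130 ms
Beats per measure (2/4) = 2
One measure = 2 × 60000 / 130 = 120000 / 130 ms
3 measures = 3 × 120000 / 130 = 360000 / 130
= 2769.2 ms


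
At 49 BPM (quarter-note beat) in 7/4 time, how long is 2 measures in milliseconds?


Quarter-note beat duration = 60000 / 49 ms
Beats per measure (7/4) = 7
One measure = 7 × 60000 / 49 = 420000 / 49 ms
2 measures = 2 × 420000 / 49 = 840000 / 49
= 17142.9 ms


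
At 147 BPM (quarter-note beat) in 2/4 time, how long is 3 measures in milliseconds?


Working:
Quarter-note beat duration = 60000 / 147 ms
Beats per measure (2/4) = 2
One measure = 2 × 60000 / 147 = 120000 / 147 ms
3 measures = 3 × 120000 / 147 = 360000 / 147
= 2449.0 ms


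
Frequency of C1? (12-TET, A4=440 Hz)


Solution.
f = 440 × 2^(n/12) where n = semitones from A4
C1: -45 semitones from A4
f = 440 × 2^(-45/12)
f = 32.70 Hz


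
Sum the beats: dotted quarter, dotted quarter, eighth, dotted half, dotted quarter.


Step by step:
Beat values:
  dotted quarter = 1.5 beats
  dotted quarter = 1.5 beats
  eighth = 0.5 beats
  dotted half = 3 beats
  dotted quarter = 1.5 beats
Sum = 1.5 + 1.5 + 0.5 + 3 + 1.5
= 8 beats


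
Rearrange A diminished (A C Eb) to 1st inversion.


Root position: A C Eb
1st inversion: move root up an octave
Bass note: C
Notes (bottom to top) = C Eb A


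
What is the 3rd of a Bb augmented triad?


Solution.
Augmented triad = root + major 3rd (4 semitones) + augmented 5th (8 semitones)
A triad on Bb stacks thirds, so the chord tones use letter names B-D-F
Root: Bb
Major 3rd above Bb: D
Augmented 5th above Bb: F#
The 3rd = D


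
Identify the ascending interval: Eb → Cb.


Step by step:
Letter names: E → C spans 6 letter names → a 6th
Semitones: Eb → Cb = 8 half-steps
A 6th of 8 semitones is a minor 6th
= minor 6th


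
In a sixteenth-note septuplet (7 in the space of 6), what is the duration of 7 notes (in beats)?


Reasoning:
Septuplet: 7 notes occupy the space of 6 sixteenth notes
Space = 6 × 1/4 = 3/2 beats
Each septuplet note = 3/2 / 7 = 3/14 beats
7 notes = 7 × 3/14 = 3/2
= 3/2 beats


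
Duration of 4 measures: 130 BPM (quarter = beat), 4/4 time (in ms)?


Step by step:
Quarter-note beat duration = 60000 / 130 ms
Beats per measure (4/4) = 4
One measure = 4 × 60000 / 130 = 240000 / 130 ms
4 measures = 4 × 240000 / 130 = 960000 / 130
= 7384.6 ms


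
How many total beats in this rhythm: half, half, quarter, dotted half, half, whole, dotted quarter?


Beat values:
  half = 2 beats
  half = 2 beats
  quarter = 1 beat
  dotted half = 3 beats
  half = 2 beats
  whole = 4 beats
  dotted quarter = 1.5 beats
Sum = 2 + 2 + 1 + 3 + 2 + 4 + 1.5
= 15.5 beats


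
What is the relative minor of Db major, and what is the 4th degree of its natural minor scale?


Reasoning:
The relative minor shares the major's key signature and starts on its 6th degree
6th degree = a major 6th above the tonic; a major 6th above Db is Bb
→ relative minor of Db major is Bb minor
Bb natural minor scale: Bb C Db Eb F Gb Ab
= Bb minor; 4th degree = Eb


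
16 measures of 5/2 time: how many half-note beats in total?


Let's work it out.
Time signature 5/2: the bottom number 2 means the half note gets one count
The top number 5 means 5 half-note beats per measure
Total = 5 × 16 measures
= 80 half-note beats


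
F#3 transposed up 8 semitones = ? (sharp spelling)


Reasoning:
F#3: chromatic position 6 in octave 3 → absolute = 3×12 + 6 = 42
Transpose up 8: 42 + 8 = 50
50 = 4×12 + 2 → D in octave 4
Result = D4


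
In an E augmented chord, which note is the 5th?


Solution.
Augmented triad = root + major 3rd (4 semitones) + augmented 5th (8 semitones)
A triad on E stacks thirds, so the chord tones use letter names E-G-B
Root: E
Major 3rd above E: G#
Augmented 5th above E: B#
The 5th = B#


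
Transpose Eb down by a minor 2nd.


Step by step:
minor 2nd: 2 letter names, 1 semitones
Letter: E - 1 → D
Pitch: Eb - 1 semitones, spelled as a D → D
= D


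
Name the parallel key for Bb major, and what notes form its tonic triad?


Solution.
Parallel keys share the same tonic but differ in mode
Bb major → parallel is Bb minor
Tonic triad of Bb minor = Bb Db F
= Bb minor; triad = Bb Db F


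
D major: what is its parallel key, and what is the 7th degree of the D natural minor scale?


Working:
Parallel keys share the same tonic but differ in mode
D major → parallel is D minor
D natural minor scale: D E F G A Bb C
= D minor; 7th degree = C


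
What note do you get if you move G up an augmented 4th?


Solution.
augmented 4th: 4 letter names, 6 semitones
Letter: G + 3 → C
Pitch: G + 6 semitones, spelled as a C → C#
= C#


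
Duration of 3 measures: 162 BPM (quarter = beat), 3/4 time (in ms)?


Let's work it out.
Quarter-note beat duration = 60000 / 162 ms
Beats per measure (3/4) = 3
One measure = 3 × 60000 / 162 = 180000 / 162 ms
3 measures = 3 × 180000 / 162 = 540000 / 162
= 3333.3 ms


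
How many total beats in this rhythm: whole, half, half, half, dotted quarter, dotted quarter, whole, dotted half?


Working:
Beat values:
  whole = 4 beats
  half = 2 beats
  half = 2 beats
  half = 2 beats
  dotted quarter = 1.5 beats
  dotted quarter = 1.5 beats
  whole = 4 beats
  dotted half = 3 beats
Sum = 4 + 2 + 2 + 2 + 1.5 + 1.5 + 4 + 3
= 20 beats


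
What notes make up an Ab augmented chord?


Augmented triad = root + major 3rd (4 semitones) + augmented 5th (8 semitones)
A triad on Ab stacks thirds, so the chord tones use letter names A-C-E
Root: Ab
Major 3rd above Ab: C
Augmented 5th above Ab: E
Chord = Ab C E


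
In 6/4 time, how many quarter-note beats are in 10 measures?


Reasoning:
Time signature 6/4: the bottom number 4 means the quarter note gets one count
The top number 6 means 6 quarter-note beats per measure
Total = 6 × 10 measures
= 60 quarter-note beats


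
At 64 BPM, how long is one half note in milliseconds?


Working:
One quarter-note beat = 60000 / BPM = 60000 / 64 ms
Half note = 2 × quarter note
Duration = 2 × 60000 / 64 = 120000 / 64
= 1875.0 ms
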